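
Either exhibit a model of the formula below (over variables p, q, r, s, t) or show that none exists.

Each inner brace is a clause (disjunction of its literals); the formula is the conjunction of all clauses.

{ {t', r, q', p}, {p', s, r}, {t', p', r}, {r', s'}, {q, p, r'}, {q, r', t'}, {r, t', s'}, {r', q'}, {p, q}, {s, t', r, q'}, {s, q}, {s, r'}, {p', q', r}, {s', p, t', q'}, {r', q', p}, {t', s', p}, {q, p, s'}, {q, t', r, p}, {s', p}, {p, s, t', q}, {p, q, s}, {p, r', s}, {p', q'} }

p ↦ 0, q ↦ 1, r ↦ 0, s ↦ 0, t ↦ 0

Suppose r = 0.
Suppose p = 0.
The clause (q) is unit, so q = 1.
The clause (t') is unit, so t = 0.
The clause (s') is unit, so s = 0.
This assignment satisfies each clause.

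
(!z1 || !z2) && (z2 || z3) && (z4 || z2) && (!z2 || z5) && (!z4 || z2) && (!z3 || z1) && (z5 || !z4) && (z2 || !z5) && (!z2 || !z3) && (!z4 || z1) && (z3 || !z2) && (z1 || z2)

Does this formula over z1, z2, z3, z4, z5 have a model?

Unsatisfiable

Suppose z1 = false.
(!z3) alone gives z3 = false.
(z2) alone gives z2 = true.
That conflicts with the unit clause (!z2).
Backtrack on z1: now try z1 = true.
(!z2) alone gives z2 = false.
(z3) alone gives z3 = true.
(z4) alone gives z4 = true.
That conflicts with the unit clause (!z4).
Neither z1 = true nor z1 = false works.
No assignment satisfies every clause.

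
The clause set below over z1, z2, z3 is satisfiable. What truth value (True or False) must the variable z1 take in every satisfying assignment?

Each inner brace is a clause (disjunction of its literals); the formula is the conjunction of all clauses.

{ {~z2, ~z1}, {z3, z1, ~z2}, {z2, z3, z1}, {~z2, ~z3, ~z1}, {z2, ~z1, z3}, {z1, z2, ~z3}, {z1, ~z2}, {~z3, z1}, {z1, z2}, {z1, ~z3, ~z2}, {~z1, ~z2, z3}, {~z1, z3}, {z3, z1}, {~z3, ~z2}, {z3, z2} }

Suppose z1 = 0.
(~z2) alone gives z2 = 0.
But (z2) is also a unit clause — contradiction.
So every satisfying assignment has z1 = True.

True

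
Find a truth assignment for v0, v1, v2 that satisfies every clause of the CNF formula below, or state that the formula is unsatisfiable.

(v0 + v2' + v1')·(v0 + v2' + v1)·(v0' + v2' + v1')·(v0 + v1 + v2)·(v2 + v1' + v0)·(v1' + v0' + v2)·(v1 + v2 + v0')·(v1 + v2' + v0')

UNSATISFIABLE

Try v0 = 1.
Try v2 = 0.
(v1') alone gives v1 = 0.
Now (v1) is unsatisfied and unit — conflict.
So v2 must be the other value — set v2 = 1.
(v1') alone gives v1 = 0.
Now (v1) is unsatisfied and unit — conflict.
Either choice for v2 ends in contradiction.
So v0 must be the other value — set v0 = 0.
Try v2 = 0.
(v1) alone gives v1 = 1.
Now (v1') is unsatisfied and unit — conflict.
So v2 must be the other value — set v2 = 1.
(v1') alone gives v1 = 0.
Now (v1) is unsatisfied and unit — conflict.
Either choice for v2 ends in contradiction.
Either choice for v0 ends in contradiction.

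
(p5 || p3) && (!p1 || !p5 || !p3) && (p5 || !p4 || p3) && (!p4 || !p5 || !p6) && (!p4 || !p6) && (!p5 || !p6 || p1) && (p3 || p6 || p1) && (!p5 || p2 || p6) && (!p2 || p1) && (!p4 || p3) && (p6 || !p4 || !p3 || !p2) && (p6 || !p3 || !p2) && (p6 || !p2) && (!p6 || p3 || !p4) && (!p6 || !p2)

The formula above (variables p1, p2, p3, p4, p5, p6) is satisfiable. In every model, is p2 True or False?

Suppose p2 = true.
The clause (p1) is unit, so p1 = true.
The clause (p6) is unit, so p6 = true.
Now (!p6) is unsatisfied and unit — conflict.
So every satisfying assignment has p2 = False.

False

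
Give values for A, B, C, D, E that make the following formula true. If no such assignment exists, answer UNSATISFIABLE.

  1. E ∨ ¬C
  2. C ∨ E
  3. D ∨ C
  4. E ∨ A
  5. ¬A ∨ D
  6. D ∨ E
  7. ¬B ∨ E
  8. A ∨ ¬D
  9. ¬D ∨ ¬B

A ↦ True, B ↦ False, C ↦ False, D ↦ True, E ↦ True

Suppose E = True.
Suppose D = True.
(A) alone gives A = True.
(¬B) alone gives B = False.
Every clause is now satisfied; C is unconstrained.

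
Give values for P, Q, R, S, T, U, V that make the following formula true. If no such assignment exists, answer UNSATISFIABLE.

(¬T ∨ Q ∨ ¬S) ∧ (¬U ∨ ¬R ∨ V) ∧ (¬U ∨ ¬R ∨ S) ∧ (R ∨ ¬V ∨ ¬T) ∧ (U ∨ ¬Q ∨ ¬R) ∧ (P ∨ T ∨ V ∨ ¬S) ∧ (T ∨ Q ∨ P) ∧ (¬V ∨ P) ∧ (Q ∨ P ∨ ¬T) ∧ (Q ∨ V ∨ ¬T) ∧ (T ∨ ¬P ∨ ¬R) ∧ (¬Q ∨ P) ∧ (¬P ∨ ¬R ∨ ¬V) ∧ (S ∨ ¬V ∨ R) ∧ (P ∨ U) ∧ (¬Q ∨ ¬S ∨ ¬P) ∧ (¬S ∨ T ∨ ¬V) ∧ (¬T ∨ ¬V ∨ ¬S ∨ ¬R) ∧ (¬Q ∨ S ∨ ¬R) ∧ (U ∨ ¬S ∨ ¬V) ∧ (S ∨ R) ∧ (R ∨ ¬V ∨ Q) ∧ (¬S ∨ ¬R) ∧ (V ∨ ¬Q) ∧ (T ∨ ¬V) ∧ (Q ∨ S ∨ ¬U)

P=True, Q=False, R=False, S=True, T=False, U=False, V=False

Try V = False.
The clause (¬Q) is unit, so Q = False.
The clause (¬T) is unit, so T = False.
The clause (P) is unit, so P = True.
The clause (¬R) is unit, so R = False.
The clause (S) is unit, so S = True.
No clause remains; U is free.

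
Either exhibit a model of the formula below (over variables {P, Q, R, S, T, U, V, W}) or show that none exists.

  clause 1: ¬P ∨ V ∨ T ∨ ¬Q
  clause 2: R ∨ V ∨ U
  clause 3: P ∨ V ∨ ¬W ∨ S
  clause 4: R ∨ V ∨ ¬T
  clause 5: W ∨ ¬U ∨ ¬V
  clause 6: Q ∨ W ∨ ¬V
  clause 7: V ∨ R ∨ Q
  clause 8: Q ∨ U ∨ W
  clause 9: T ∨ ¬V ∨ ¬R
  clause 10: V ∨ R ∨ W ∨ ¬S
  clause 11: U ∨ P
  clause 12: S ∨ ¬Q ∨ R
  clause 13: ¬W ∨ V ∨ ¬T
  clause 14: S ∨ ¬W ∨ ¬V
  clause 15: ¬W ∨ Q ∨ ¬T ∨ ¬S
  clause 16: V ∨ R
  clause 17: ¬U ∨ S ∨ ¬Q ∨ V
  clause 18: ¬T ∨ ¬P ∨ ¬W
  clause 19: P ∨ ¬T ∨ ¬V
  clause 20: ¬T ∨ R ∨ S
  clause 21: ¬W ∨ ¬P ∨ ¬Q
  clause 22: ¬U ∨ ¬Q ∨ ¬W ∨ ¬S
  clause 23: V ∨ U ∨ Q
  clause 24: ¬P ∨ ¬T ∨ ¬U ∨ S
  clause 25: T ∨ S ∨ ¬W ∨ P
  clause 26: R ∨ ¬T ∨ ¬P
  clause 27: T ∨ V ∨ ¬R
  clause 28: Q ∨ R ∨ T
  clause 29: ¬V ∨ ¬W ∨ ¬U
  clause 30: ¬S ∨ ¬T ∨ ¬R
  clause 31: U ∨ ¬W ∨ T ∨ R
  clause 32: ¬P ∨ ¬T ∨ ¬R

Case U = False:
(P) alone gives P = True.
Case R = False:
(V) alone gives V = True.
(¬T) alone gives T = False.
(Q) alone gives Q = True.
(S) alone gives S = True.
(¬W) alone gives W = False.
This assignment satisfies each clause.

P: True,  Q: True,  R: False,  S: True,  T: False,  U: False,  V: True,  W: False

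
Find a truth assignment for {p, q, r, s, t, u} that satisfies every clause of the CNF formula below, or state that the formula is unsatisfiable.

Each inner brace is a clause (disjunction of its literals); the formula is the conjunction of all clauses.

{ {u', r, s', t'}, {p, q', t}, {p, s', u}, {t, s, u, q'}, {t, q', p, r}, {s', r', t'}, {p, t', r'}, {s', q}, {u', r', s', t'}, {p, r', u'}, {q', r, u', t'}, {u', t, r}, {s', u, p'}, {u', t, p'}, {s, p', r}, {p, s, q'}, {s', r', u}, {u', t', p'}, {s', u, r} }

p=1, q=0, r=1, s=0, t=1, u=0

Try s = 0.
Try p = 1.
Unit clause (r) forces r = 1.
Try u = 0.
Try t = 1.
No clause remains; q is free.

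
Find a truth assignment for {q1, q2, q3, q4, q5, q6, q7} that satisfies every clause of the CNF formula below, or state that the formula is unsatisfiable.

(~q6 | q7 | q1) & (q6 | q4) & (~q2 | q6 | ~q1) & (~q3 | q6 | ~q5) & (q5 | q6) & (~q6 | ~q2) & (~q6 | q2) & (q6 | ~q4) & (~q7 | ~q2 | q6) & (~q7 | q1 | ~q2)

UNSATISFIABLE

Try q6 = 1.
(~q2) alone gives q2 = 0.
But (q2) is also a unit clause — contradiction.
So q6 must be the other value — set q6 = 0.
(q4) alone gives q4 = 1.
But (~q4) is also a unit clause — contradiction.
Either choice for q6 ends in contradiction.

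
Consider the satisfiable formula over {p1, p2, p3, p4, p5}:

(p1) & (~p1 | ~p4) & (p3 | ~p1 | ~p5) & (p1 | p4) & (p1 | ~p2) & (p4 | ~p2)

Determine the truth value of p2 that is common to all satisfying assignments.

Suppose p2 = 1.
(p1) alone gives p1 = 1.
(~p4) alone gives p4 = 0.
Now (p4) is unsatisfied and unit — conflict.
So every satisfying assignment has p2 = False.

False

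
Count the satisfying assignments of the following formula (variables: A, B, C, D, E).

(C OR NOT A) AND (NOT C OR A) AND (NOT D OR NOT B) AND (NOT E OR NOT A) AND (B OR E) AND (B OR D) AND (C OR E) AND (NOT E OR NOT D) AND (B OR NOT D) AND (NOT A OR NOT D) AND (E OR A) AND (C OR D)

There are 2^5 = 32 truth assignments over (A, B, C, D, E).
Split on C. With C = true, the clauses containing C are satisfied and NOT C drops from the rest; 1 of the 2^4 = 16 assignments to the other variables satisfy what remains.
With C = false, by the same count on the reduced clause set, 0 assignments work.
Total: 1 + 0 = 1.

1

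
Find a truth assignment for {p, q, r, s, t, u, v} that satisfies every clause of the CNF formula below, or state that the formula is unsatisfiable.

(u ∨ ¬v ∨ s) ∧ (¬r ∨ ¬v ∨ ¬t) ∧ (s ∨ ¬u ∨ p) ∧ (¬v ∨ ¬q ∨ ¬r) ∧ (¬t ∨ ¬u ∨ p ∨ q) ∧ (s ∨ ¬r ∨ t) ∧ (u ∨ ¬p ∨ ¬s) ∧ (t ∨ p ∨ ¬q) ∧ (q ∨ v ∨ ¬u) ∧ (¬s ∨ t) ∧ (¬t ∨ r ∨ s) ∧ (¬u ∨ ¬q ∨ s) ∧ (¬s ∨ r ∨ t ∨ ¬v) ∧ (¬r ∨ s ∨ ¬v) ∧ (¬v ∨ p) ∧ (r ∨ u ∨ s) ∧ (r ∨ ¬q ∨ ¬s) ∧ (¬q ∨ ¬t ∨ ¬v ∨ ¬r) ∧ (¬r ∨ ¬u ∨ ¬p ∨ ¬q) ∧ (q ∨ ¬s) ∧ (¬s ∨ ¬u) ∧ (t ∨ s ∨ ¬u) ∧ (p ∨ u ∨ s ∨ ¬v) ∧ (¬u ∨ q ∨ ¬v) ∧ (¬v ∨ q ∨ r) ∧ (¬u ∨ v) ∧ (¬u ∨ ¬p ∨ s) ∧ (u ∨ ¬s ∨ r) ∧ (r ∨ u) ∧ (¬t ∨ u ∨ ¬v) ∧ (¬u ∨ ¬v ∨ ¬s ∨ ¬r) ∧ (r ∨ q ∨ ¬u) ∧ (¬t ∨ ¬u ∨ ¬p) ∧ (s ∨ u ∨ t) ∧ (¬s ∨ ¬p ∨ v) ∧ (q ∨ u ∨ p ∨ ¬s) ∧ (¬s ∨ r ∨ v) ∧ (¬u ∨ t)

Branch on s: set s = False.
Branch on u: set u = False.
Unit clause (¬v) forces v = False.
Unit clause (r) forces r = True.
Unit clause (t) forces t = True.
Every clause is now satisfied; p, q are unconstrained.

p ↦ True,  q ↦ False,  r ↦ True,  s ↦ False,  t ↦ True,  u ↦ False,  v ↦ False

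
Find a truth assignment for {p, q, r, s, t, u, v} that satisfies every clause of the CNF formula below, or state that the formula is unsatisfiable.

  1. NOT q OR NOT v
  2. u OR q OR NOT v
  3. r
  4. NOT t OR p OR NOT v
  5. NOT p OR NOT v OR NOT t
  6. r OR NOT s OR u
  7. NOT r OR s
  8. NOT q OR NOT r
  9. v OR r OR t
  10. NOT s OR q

UNSATISFIABLE

(r) alone gives r = true.
(s) alone gives s = true.
(NOT q) alone gives q = false.
But (q) is also a unit clause — contradiction.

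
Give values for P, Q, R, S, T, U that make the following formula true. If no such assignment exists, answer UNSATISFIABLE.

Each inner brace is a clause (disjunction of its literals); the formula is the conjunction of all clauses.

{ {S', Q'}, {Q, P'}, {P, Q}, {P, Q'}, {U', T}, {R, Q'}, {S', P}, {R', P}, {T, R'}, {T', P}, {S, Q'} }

Suppose S = 0.
From the singleton clause (Q'), Q = 0.
From the singleton clause (P'), P = 0.
Now (P) is unsatisfied and unit — conflict.
Undo S and try S = 1.
From the singleton clause (Q'), Q = 0.
From the singleton clause (P'), P = 0.
Now (P) is unsatisfied and unit — conflict.
Both values of S lead to a conflict.

UNSATISFIABLE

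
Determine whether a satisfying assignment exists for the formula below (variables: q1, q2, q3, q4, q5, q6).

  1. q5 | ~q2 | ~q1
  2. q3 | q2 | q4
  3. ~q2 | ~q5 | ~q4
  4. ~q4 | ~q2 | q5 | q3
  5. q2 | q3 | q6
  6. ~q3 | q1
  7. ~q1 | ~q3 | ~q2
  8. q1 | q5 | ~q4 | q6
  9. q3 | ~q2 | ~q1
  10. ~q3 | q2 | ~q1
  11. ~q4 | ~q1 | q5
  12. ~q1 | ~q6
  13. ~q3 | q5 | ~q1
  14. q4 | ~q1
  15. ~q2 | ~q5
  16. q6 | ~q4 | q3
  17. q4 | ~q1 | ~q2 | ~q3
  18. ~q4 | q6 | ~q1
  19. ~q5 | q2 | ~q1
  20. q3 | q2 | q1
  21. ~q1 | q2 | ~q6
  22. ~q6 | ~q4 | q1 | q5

Yes

Branch on q3: set q3 = 0.
Branch on q2: set q2 = 1.
From the singleton clause (~q1), q1 = 0.
From the singleton clause (~q5), q5 = 0.
From the singleton clause (~q4), q4 = 0.
All clauses hold; q6 can take either value.
A satisfying assignment: q1=0,  q2=1,  q3=0,  q4=0,  q5=0,  q6=0.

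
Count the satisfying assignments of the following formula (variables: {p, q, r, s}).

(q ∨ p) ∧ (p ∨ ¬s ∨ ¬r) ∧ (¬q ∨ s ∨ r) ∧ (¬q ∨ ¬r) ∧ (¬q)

There are 2^4 = 16 truth assignments over (p, q, r, s).
Check each against the 5 clauses (columns in the order p, q, r, s):
  F F F F  ✗ fails (q ∨ p)
  F F F T  ✗ fails (q ∨ p)
  F F T F  ✗ fails (q ∨ p)
  F F T T  ✗ fails (q ∨ p)
  F T F F  ✗ fails (¬q ∨ s ∨ r)
  F T F T  ✗ fails (¬q)
  F T T F  ✗ fails (¬q ∨ ¬r)
  F T T T  ✗ fails (p ∨ ¬s ∨ ¬r)
  T F F F  ✓ satisfies all
  T F F T  ✓ satisfies all
  T F T F  ✓ satisfies all
  T F T T  ✓ satisfies all
  T T F F  ✗ fails (¬q ∨ s ∨ r)
  T T F T  ✗ fails (¬q)
  T T T F  ✗ fails (¬q ∨ ¬r)
  T T T T  ✗ fails (¬q ∨ ¬r)
4 of the 16 rows are models.

4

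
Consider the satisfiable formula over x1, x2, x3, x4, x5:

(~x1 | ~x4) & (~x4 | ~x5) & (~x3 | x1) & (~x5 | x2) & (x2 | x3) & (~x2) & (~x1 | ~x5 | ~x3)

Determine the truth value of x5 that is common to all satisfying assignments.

Suppose x5 = 1.
Unit clause (~x4) forces x4 = 0.
Unit clause (x2) forces x2 = 1.
That conflicts with the unit clause (~x2).
So every satisfying assignment has x5 = False.

False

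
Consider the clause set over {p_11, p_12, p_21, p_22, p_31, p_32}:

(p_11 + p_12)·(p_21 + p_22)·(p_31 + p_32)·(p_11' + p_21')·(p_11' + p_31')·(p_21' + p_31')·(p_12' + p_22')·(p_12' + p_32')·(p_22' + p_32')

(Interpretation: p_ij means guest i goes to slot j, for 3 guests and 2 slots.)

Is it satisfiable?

Unsatisfiable

Branch on p_11: set p_11 = 1.
(p_21') alone gives p_21 = 0.
(p_22) alone gives p_22 = 1.
(p_31') alone gives p_31 = 0.
(p_32) alone gives p_32 = 1.
Now (p_32') is unsatisfied and unit — conflict.
Backtrack on p_11: now try p_11 = 0.
(p_12) alone gives p_12 = 1.
(p_22') alone gives p_22 = 0.
(p_21) alone gives p_21 = 1.
(p_31') alone gives p_31 = 0.
(p_32) alone gives p_32 = 1.
Now (p_32') is unsatisfied and unit — conflict.
Either choice for p_11 ends in contradiction.
No assignment satisfies every clause.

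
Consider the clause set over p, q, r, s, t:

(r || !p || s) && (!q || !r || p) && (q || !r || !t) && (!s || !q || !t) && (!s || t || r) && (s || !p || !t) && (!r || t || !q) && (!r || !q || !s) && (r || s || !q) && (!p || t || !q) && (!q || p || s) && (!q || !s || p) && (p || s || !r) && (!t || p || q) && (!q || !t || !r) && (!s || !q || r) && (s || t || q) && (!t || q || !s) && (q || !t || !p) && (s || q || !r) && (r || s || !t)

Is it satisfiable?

Yes

Branch on r: set r = true.
Branch on q: set q = false.
The clause (!t) is unit, so t = false.
The clause (s) is unit, so s = true.
Every clause is now satisfied; p is unconstrained.
A satisfying assignment: p: true; q: false; r: true; s: true; t: false.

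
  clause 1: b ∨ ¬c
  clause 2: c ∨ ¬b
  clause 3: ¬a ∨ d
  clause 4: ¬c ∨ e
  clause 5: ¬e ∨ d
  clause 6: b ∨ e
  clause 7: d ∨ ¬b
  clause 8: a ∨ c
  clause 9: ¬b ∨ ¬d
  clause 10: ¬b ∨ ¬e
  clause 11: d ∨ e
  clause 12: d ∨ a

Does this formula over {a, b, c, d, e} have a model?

Try b = False.
From the singleton clause (¬c), c = False.
From the singleton clause (e), e = True.
From the singleton clause (d), d = True.
From the singleton clause (a), a = True.
Every clause now holds.
A satisfying assignment: a ↦ True, b ↦ False, c ↦ False, d ↦ True, e ↦ True.

Satisfiable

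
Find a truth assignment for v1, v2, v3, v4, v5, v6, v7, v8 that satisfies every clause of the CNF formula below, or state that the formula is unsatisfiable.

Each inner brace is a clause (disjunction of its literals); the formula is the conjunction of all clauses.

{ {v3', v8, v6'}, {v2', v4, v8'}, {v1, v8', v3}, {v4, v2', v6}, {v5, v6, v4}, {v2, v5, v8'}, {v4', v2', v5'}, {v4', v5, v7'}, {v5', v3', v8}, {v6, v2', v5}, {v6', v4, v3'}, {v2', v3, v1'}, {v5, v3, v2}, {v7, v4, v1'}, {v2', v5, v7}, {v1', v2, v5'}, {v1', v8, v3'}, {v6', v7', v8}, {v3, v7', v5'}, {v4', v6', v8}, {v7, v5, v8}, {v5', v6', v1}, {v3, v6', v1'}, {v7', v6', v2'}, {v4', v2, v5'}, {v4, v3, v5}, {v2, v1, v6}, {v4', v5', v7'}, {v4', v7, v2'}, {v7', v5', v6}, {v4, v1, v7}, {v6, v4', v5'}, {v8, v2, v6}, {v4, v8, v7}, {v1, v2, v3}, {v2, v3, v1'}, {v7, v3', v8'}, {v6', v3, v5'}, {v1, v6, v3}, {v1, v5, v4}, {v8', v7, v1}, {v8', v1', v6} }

Case v3 = 0:
Case v1 = 1:
(v2') alone gives v2 = 0.
That conflicts with the unit clause (v2).
That branch fails; take v1 = 0 instead.
(v8') alone gives v8 = 0.
(v2) alone gives v2 = 1.
(v6) alone gives v6 = 1.
(v7') alone gives v7 = 0.
(v5) alone gives v5 = 1.
That conflicts with the unit clause (v5').
Neither v1 = 1 nor v1 = 0 works.
That branch fails; take v3 = 1 instead.
Case v8 = 1:
(v7) alone gives v7 = 1.
Case v2 = 0:
(v5) alone gives v5 = 1.
(v1') alone gives v1 = 0.
(v6') alone gives v6 = 0.
That conflicts with the unit clause (v6).
That branch fails; take v2 = 1 instead.
(v4) alone gives v4 = 1.
(v5') alone gives v5 = 0.
That conflicts with the unit clause (v5).
Neither v2 = 1 nor v2 = 0 works.
That branch fails; take v8 = 0 instead.
(v6') alone gives v6 = 0.
(v5') alone gives v5 = 0.
(v4) alone gives v4 = 1.
(v7') alone gives v7 = 0.
That conflicts with the unit clause (v7).
Neither v8 = 1 nor v8 = 0 works.
Neither v3 = 1 nor v3 = 0 works.

UNSATISFIABLE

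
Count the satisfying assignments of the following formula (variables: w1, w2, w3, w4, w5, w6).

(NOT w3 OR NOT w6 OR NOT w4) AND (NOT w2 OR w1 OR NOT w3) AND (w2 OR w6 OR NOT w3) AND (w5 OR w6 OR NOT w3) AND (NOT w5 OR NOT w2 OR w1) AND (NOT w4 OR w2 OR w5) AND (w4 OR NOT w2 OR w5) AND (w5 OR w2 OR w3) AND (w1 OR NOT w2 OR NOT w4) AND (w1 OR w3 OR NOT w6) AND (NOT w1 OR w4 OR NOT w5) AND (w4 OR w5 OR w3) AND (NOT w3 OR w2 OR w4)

There are 2^6 = 64 truth assignments over (w1, w2, w3, w4, w5, w6).
Split on w1. With w1 = true, the clauses containing w1 are satisfied and NOT w1 drops from the rest; 7 of the 2^5 = 32 assignments to the other variables satisfy what remains.
With w1 = false, by the same count on the reduced clause set, 2 assignments work.
(One model: w1=F, w2=F, w3=F, w4=F, w5=T, w6=F.)
Total: 7 + 2 = 9.

9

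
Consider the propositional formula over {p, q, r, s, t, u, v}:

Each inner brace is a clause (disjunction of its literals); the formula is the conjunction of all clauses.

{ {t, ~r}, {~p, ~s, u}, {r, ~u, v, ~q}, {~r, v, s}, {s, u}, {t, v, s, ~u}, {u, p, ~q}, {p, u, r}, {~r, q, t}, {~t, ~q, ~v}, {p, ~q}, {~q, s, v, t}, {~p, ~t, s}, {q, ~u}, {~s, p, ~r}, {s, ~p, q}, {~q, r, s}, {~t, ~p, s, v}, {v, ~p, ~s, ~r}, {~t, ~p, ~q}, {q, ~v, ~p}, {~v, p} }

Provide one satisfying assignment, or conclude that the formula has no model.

Case t = 0:
The clause (~r) is unit, so r = 0.
Case s = 1:
Case p = 1:
The clause (u) is unit, so u = 1.
The clause (q) is unit, so q = 1.
The clause (v) is unit, so v = 1.
This assignment satisfies each clause.

p: 1,  q: 1,  r: 0,  s: 1,  t: 0,  u: 1,  v: 1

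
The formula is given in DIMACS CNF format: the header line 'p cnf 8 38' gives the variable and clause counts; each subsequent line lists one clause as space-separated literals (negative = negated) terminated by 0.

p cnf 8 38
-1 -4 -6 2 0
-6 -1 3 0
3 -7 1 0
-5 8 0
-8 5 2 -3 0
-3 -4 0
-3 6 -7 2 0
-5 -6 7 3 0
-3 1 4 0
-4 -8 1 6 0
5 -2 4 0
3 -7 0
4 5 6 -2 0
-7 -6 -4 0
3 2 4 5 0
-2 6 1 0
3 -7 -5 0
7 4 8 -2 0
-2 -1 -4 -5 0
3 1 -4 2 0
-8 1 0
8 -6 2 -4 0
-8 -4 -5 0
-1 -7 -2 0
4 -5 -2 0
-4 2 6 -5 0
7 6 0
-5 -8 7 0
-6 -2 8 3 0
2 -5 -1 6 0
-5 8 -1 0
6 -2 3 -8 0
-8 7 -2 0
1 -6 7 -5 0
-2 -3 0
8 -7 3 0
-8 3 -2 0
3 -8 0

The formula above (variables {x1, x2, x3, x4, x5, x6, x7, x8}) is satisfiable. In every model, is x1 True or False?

Suppose x1 = False.
The clause (¬x8) is unit, so x8 = False.
The clause (¬x5) is unit, so x5 = False.
Suppose x3 = True.
The clause (¬x4) is unit, so x4 = False.
Now (x4) is unsatisfied and unit — conflict.
That branch fails; take x3 = False instead.
The clause (¬x7) is unit, so x7 = False.
The clause (x6) is unit, so x6 = True.
The clause (¬x2) is unit, so x2 = False.
The clause (x4) is unit, so x4 = True.
Now (¬x4) is unsatisfied and unit — conflict.
Both values of x3 lead to a conflict.
So every satisfying assignment has x1 = True.

True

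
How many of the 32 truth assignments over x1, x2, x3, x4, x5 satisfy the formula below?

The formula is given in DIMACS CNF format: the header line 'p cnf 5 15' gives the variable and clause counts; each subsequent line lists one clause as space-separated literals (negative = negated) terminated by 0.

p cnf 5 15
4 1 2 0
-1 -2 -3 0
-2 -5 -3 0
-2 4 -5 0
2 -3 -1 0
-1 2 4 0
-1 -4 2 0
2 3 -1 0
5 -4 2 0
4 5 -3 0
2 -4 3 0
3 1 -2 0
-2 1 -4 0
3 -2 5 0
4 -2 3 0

2

There are 2^5 = 32 truth assignments over (x1, x2, x3, x4, x5).
Split on x2. With x2 = True, the clauses containing x2 are satisfied and ¬x2 drops from the rest; 1 of the 2^4 = 16 assignments to the other variables satisfy what remains.
With x2 = False, by the same count on the reduced clause set, 1 assignment works.
(One model: x1=F, x2=F, x3=T, x4=T, x5=T.)
Total: 1 + 1 = 2.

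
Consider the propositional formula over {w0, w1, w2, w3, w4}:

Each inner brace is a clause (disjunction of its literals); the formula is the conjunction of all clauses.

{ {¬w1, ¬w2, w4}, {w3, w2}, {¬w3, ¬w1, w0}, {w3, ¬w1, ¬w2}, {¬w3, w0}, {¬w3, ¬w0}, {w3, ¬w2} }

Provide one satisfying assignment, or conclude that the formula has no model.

UNSATISFIABLE

Branch on w3: set w3 = True.
(w0) alone gives w0 = True.
That conflicts with the unit clause (¬w0).
Backtrack on w3: now try w3 = False.
(w2) alone gives w2 = True.
That conflicts with the unit clause (¬w2).
Neither w3 = True nor w3 = False works.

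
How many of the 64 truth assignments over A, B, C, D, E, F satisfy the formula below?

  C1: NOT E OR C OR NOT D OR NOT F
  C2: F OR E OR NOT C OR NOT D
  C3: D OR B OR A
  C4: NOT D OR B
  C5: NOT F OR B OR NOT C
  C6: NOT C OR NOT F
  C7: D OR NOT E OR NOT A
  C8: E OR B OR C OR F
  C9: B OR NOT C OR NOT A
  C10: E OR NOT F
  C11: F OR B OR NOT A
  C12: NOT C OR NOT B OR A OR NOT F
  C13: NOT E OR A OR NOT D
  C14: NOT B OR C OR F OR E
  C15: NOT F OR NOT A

There are 2^6 = 64 truth assignments over (A, B, C, D, E, F).
Split on F. With F = true, the clauses containing F are satisfied and NOT F drops from the rest; 1 of the 2^5 = 32 assignments to the other variables satisfy what remains.
With F = false, by the same count on the reduced clause set, 6 assignments work.
(One model: A=F, B=T, C=F, D=F, E=T, F=F.)
Total: 1 + 6 = 7.

7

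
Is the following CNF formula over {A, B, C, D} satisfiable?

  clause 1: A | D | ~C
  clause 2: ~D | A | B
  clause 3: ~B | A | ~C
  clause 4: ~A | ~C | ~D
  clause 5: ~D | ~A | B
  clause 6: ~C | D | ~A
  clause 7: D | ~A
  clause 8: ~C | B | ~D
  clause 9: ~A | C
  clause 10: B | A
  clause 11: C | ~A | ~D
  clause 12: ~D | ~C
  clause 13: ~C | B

Satisfiable

Branch on D: set D = 0.
The clause (~A) is unit, so A = 0.
The clause (~C) is unit, so C = 0.
The clause (B) is unit, so B = 1.
This assignment satisfies each clause.
A satisfying assignment: A ↦ 0,  B ↦ 1,  C ↦ 0,  D ↦ 0.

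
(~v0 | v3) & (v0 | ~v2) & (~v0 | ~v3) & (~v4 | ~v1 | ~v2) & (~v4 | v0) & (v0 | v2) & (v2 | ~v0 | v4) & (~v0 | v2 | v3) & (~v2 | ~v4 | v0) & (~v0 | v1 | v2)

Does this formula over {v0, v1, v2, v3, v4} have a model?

No, unsatisfiable

Case v0 = 0:
From the singleton clause (~v2), v2 = 0.
Now (v2) is unsatisfied and unit — conflict.
That branch fails; take v0 = 1 instead.
From the singleton clause (v3), v3 = 1.
Now (~v3) is unsatisfied and unit — conflict.
Neither v0 = 1 nor v0 = 0 works.
No assignment satisfies every clause.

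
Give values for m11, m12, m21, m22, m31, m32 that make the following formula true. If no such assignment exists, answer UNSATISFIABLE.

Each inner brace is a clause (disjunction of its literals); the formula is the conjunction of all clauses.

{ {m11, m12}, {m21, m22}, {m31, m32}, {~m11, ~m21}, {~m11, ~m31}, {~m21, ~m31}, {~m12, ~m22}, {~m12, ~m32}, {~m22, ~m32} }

Branch on m11: set m11 = 1.
The clause (~m21) is unit, so m21 = 0.
The clause (m22) is unit, so m22 = 1.
The clause (~m31) is unit, so m31 = 0.
The clause (m32) is unit, so m32 = 1.
Now (~m32) is unsatisfied and unit — conflict.
So m11 must be the other value — set m11 = 0.
The clause (m12) is unit, so m12 = 1.
The clause (~m22) is unit, so m22 = 0.
The clause (m21) is unit, so m21 = 1.
The clause (~m31) is unit, so m31 = 0.
The clause (m32) is unit, so m32 = 1.
Now (~m32) is unsatisfied and unit — conflict.
Either choice for m11 ends in contradiction.

UNSATISFIABLE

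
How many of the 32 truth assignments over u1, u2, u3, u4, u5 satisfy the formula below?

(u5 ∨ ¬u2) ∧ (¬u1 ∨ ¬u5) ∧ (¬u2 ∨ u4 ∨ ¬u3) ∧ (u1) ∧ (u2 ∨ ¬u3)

2

There are 2^5 = 32 truth assignments over (u1, u2, u3, u4, u5).
Split on u5. With u5 = True, the clauses containing u5 are satisfied and ¬u5 drops from the rest; 0 of the 2^4 = 16 assignments to the other variables satisfy what remains.
With u5 = False, by the same count on the reduced clause set, 2 assignments work.
(One model: u1=T, u2=F, u3=F, u4=F, u5=F.)
Total: 0 + 2 = 2.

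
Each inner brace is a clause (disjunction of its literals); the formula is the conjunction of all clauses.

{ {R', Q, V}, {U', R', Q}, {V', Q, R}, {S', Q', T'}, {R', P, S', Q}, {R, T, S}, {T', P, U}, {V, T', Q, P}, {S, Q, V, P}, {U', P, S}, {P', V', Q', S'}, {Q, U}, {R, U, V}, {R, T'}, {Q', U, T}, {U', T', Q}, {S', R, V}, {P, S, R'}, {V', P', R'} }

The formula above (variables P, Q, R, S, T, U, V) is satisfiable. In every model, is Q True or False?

True

Suppose Q = 0.
From the singleton clause (U), U = 1.
From the singleton clause (R'), R = 0.
From the singleton clause (V'), V = 0.
From the singleton clause (T'), T = 0.
From the singleton clause (S), S = 1.
That conflicts with the unit clause (S').
So every satisfying assignment has Q = True.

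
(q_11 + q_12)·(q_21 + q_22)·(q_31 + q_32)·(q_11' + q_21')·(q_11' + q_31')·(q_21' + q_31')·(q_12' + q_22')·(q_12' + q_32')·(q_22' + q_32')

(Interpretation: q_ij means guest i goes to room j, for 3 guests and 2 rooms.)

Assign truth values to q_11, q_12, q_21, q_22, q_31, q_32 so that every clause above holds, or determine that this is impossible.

UNSATISFIABLE

Branch on q_11: set q_11 = 1.
(q_21') alone gives q_21 = 0.
(q_22) alone gives q_22 = 1.
(q_31') alone gives q_31 = 0.
(q_32) alone gives q_32 = 1.
Now (q_32') is unsatisfied and unit — conflict.
Undo q_11 and try q_11 = 0.
(q_12) alone gives q_12 = 1.
(q_22') alone gives q_22 = 0.
(q_21) alone gives q_21 = 1.
(q_31') alone gives q_31 = 0.
(q_32) alone gives q_32 = 1.
Now (q_32') is unsatisfied and unit — conflict.
Both values of q_11 lead to a conflict.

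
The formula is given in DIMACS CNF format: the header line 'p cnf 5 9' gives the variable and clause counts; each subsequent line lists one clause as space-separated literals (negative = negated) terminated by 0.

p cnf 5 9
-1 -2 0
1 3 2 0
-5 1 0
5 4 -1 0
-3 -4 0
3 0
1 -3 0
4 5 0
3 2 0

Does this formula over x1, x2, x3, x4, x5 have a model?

Satisfiable

From the singleton clause (x3), x3 = True.
From the singleton clause (¬x4), x4 = False.
From the singleton clause (x1), x1 = True.
From the singleton clause (¬x2), x2 = False.
From the singleton clause (x5), x5 = True.
This assignment satisfies each clause.
A satisfying assignment: x1 ↦ True; x2 ↦ False; x3 ↦ True; x4 ↦ False; x5 ↦ True.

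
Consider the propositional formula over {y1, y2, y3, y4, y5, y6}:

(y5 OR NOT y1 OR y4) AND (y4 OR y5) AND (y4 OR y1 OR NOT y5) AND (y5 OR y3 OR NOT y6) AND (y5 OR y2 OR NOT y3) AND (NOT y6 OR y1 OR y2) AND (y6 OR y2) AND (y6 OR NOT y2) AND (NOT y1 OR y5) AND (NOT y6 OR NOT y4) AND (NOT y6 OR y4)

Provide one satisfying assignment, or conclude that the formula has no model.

UNSATISFIABLE

Case y4 = true:
(NOT y6) alone gives y6 = false.
(y2) alone gives y2 = true.
That conflicts with the unit clause (NOT y2).
So y4 must be the other value — set y4 = false.
(y5) alone gives y5 = true.
(y1) alone gives y1 = true.
(NOT y6) alone gives y6 = false.
(y2) alone gives y2 = true.
That conflicts with the unit clause (NOT y2).
Either choice for y4 ends in contradiction.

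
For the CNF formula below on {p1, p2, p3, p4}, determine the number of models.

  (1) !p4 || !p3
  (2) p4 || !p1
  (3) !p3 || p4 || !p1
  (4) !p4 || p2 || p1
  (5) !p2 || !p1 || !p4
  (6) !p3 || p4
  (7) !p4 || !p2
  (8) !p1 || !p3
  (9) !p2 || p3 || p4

2

There are 2^4 = 16 truth assignments over (p1, p2, p3, p4).
Split on p1. With p1 = true, the clauses containing p1 are satisfied and !p1 drops from the rest; 1 of the 2^3 = 8 assignments to the other variables satisfy what remains.
With p1 = false, by the same count on the reduced clause set, 1 assignment works.
(One model: p1=F, p2=F, p3=F, p4=F.)
Total: 1 + 1 = 2.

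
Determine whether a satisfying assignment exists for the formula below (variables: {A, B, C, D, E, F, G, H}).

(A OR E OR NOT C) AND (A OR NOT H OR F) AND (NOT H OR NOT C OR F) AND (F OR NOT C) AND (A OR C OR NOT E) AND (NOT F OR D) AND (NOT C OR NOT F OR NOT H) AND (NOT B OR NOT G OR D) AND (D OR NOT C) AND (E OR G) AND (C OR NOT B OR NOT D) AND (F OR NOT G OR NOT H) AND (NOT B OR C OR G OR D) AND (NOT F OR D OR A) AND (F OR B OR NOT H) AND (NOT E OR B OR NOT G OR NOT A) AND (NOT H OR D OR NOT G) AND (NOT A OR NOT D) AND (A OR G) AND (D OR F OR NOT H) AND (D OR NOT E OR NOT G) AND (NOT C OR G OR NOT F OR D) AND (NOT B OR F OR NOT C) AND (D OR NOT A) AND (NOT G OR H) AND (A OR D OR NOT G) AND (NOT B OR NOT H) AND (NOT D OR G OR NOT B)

Case F = true:
(D) alone gives D = true.
(NOT A) alone gives A = false.
(G) alone gives G = true.
(H) alone gives H = true.
(NOT C) alone gives C = false.
(NOT E) alone gives E = false.
(NOT B) alone gives B = false.
All clauses are satisfied.
A satisfying assignment: A: false,  B: false,  C: false,  D: true,  E: false,  F: true,  G: true,  H: true.

Satisfiable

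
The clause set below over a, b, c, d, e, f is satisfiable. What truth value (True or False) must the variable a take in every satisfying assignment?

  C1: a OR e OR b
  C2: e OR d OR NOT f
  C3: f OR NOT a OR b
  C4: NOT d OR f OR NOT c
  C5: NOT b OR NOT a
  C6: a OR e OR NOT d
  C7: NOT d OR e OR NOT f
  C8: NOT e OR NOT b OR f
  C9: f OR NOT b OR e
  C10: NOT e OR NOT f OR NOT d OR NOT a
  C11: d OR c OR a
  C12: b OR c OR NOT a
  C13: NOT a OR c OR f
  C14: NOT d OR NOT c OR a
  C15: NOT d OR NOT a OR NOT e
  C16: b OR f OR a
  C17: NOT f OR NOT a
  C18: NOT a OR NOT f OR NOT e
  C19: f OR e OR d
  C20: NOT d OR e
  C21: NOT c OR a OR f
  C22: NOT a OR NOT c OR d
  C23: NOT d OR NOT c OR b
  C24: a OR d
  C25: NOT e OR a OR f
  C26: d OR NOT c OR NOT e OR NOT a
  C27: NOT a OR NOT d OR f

Suppose a = true.
(NOT b) alone gives b = false.
(f) alone gives f = true.
But (NOT f) is also a unit clause — contradiction.
So every satisfying assignment has a = False.

False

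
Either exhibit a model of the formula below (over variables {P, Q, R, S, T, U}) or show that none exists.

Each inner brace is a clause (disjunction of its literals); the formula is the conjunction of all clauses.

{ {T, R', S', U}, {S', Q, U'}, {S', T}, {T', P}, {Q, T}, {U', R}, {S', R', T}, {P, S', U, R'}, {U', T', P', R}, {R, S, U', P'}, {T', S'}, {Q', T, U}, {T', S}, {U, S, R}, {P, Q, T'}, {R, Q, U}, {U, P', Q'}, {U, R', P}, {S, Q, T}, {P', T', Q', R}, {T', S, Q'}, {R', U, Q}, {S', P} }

P=0, Q=1, R=1, S=0, T=0, U=1

Try S = 0.
From the singleton clause (T'), T = 0.
From the singleton clause (Q), Q = 1.
From the singleton clause (U), U = 1.
From the singleton clause (R), R = 1.
All clauses hold; P can take either value.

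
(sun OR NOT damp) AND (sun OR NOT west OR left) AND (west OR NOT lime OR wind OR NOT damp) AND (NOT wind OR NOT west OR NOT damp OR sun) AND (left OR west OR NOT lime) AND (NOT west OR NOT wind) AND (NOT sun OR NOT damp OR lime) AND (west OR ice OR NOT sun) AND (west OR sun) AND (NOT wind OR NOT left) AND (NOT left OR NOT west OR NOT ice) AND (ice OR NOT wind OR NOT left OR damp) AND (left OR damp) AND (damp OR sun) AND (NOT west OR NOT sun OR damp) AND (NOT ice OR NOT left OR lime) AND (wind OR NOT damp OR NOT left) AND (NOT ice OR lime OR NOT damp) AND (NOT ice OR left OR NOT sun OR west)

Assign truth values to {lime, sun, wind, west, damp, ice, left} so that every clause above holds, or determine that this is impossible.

Case sun = true:
Case west = true:
The clause (NOT wind) is unit, so wind = false.
The clause (damp) is unit, so damp = true.
The clause (lime) is unit, so lime = true.
The clause (NOT left) is unit, so left = false.
All clauses hold; ice can take either value.

lime ↦ true; sun ↦ true; wind ↦ false; west ↦ true; damp ↦ true; ice ↦ false; left ↦ false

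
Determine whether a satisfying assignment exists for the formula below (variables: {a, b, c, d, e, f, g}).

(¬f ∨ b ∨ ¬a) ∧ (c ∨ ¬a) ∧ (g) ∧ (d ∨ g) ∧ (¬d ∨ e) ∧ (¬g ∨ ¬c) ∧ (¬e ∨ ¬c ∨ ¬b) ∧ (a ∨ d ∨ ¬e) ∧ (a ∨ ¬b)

Unit clause (g) forces g = True.
Unit clause (¬c) forces c = False.
Unit clause (¬a) forces a = False.
Unit clause (¬b) forces b = False.
Branch on d: set d = False.
Unit clause (¬e) forces e = False.
All clauses hold; f can take either value.
A satisfying assignment: a=False, b=False, c=False, d=False, e=False, f=False, g=True.

Yes, satisfiable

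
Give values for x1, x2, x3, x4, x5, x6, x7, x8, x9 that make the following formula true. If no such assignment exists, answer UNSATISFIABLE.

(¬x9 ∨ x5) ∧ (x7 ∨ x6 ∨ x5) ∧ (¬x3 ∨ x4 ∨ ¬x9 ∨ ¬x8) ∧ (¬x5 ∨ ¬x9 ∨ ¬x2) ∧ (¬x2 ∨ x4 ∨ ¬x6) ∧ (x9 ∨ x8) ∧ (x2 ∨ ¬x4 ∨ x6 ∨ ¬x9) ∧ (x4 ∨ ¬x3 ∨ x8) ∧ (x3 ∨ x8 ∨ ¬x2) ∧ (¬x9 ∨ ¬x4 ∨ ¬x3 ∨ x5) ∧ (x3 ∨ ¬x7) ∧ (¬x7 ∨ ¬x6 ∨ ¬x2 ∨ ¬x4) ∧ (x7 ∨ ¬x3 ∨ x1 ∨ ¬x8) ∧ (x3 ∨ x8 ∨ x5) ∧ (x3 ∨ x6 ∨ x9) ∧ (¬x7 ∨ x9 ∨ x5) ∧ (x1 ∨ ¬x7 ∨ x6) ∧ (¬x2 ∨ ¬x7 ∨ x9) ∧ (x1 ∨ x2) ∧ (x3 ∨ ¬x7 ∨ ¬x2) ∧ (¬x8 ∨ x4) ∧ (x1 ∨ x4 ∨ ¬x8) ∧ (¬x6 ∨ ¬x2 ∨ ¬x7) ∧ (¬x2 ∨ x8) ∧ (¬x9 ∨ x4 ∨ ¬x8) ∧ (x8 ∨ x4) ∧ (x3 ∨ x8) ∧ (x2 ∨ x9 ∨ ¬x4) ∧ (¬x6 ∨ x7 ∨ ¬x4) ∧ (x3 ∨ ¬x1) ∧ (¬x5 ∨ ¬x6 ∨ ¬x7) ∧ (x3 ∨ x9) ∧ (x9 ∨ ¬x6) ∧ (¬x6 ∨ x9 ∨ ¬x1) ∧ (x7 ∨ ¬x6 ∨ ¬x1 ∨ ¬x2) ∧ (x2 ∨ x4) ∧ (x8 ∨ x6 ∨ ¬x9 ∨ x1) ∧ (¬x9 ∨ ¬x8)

x1 ↦ True,  x2 ↦ True,  x3 ↦ True,  x4 ↦ True,  x5 ↦ True,  x6 ↦ False,  x7 ↦ False,  x8 ↦ True,  x9 ↦ False

Suppose x9 = False.
Unit clause (x8) forces x8 = True.
Unit clause (x4) forces x4 = True.
Unit clause (x2) forces x2 = True.
Unit clause (¬x7) forces x7 = False.
Unit clause (¬x6) forces x6 = False.
Unit clause (x5) forces x5 = True.
Unit clause (x3) forces x3 = True.
Unit clause (x1) forces x1 = True.
Every clause now holds.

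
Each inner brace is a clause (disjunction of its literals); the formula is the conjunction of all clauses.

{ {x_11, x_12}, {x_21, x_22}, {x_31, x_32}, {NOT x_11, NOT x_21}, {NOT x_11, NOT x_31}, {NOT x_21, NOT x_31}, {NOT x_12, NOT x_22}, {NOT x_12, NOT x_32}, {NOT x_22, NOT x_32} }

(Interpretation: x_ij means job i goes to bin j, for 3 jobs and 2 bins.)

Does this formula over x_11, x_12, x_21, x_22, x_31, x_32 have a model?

Branch on x_11: set x_11 = true.
Unit clause (NOT x_21) forces x_21 = false.
Unit clause (x_22) forces x_22 = true.
Unit clause (NOT x_31) forces x_31 = false.
Unit clause (x_32) forces x_32 = true.
Now (NOT x_32) is unsatisfied and unit — conflict.
So x_11 must be the other value — set x_11 = false.
Unit clause (x_12) forces x_12 = true.
Unit clause (NOT x_22) forces x_22 = false.
Unit clause (x_21) forces x_21 = true.
Unit clause (NOT x_31) forces x_31 = false.
Unit clause (x_32) forces x_32 = true.
Now (NOT x_32) is unsatisfied and unit — conflict.
Both values of x_11 lead to a conflict.
No assignment satisfies every clause.

No, unsatisfiable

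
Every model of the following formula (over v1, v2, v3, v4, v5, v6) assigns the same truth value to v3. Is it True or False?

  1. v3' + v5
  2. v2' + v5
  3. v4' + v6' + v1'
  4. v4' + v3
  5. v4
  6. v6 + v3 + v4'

True

Suppose v3 = 0.
The clause (v4') is unit, so v4 = 0.
That conflicts with the unit clause (v4).
So every satisfying assignment has v3 = True.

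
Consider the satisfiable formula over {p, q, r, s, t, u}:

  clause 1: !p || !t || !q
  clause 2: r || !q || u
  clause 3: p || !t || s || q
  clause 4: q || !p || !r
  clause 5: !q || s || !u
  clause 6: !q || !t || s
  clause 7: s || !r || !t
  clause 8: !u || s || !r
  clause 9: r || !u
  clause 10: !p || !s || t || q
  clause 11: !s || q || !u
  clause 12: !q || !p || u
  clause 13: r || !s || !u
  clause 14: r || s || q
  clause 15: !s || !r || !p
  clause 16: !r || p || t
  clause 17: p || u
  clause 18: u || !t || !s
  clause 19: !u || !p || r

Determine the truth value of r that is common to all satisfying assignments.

Suppose r = false.
The clause (!u) is unit, so u = false.
The clause (!q) is unit, so q = false.
The clause (s) is unit, so s = true.
The clause (p) is unit, so p = true.
The clause (t) is unit, so t = true.
But (!t) is also a unit clause — contradiction.
So every satisfying assignment has r = True.

True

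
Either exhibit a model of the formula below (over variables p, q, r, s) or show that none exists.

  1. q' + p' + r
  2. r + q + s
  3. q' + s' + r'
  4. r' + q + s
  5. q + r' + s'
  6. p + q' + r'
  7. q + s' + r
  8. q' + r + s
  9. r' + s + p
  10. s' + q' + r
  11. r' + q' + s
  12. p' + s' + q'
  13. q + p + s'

Branch on q: set q = 0.
Branch on r: set r = 1.
(s) alone gives s = 1.
That conflicts with the unit clause (s').
So r must be the other value — set r = 0.
(s) alone gives s = 1.
That conflicts with the unit clause (s').
Either choice for r ends in contradiction.
So q must be the other value — set q = 1.
Branch on p: set p = 0.
(r') alone gives r = 0.
(s) alone gives s = 1.
That conflicts with the unit clause (s').
So p must be the other value — set p = 1.
(r) alone gives r = 1.
(s') alone gives s = 0.
That conflicts with the unit clause (s).
Either choice for p ends in contradiction.
Either choice for q ends in contradiction.

UNSATISFIABLE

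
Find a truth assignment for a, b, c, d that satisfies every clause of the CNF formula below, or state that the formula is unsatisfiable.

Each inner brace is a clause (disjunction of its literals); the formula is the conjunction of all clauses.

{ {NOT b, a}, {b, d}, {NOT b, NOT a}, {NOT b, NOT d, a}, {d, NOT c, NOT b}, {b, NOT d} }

UNSATISFIABLE

Suppose b = false.
From the singleton clause (d), d = true.
Now (NOT d) is unsatisfied and unit — conflict.
So b must be the other value — set b = true.
From the singleton clause (a), a = true.
Now (NOT a) is unsatisfied and unit — conflict.
Both values of b lead to a conflict.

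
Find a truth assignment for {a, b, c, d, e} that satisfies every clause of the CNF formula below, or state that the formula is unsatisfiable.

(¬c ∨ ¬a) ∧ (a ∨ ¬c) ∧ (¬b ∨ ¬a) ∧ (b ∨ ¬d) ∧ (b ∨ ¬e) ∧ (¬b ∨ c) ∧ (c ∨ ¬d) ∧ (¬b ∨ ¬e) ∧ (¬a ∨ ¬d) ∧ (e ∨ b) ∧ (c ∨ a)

Suppose c = False.
From the singleton clause (¬b), b = False.
From the singleton clause (¬d), d = False.
From the singleton clause (¬e), e = False.
But (e) is also a unit clause — contradiction.
Undo c and try c = True.
From the singleton clause (¬a), a = False.
But (a) is also a unit clause — contradiction.
Both values of c lead to a conflict.

UNSATISFIABLE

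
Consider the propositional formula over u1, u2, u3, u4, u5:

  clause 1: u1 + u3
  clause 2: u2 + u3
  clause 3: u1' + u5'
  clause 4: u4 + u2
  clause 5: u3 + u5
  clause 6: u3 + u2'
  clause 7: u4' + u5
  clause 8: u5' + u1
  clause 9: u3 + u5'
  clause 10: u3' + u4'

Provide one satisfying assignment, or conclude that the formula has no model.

u1 ↦ 0; u2 ↦ 1; u3 ↦ 1; u4 ↦ 0; u5 ↦ 0

Branch on u1: set u1 = 0.
(u3) alone gives u3 = 1.
(u5') alone gives u5 = 0.
(u4') alone gives u4 = 0.
(u2) alone gives u2 = 1.
This assignment satisfies each clause.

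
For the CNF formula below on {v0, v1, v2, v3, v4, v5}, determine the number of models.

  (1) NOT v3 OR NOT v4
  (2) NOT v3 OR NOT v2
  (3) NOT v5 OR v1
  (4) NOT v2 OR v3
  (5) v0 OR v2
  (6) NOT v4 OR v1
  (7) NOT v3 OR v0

8

There are 2^6 = 64 truth assignments over (v0, v1, v2, v3, v4, v5).
Split on v4. With v4 = true, the clauses containing v4 are satisfied and NOT v4 drops from the rest; 2 of the 2^5 = 32 assignments to the other variables satisfy what remains.
With v4 = false, by the same count on the reduced clause set, 6 assignments work.
(One model: v0=T, v1=F, v2=F, v3=F, v4=F, v5=F.)
Total: 2 + 6 = 8.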